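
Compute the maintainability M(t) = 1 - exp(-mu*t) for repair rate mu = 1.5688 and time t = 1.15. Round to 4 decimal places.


mu = 1.5688, t = 1.15
mu * t = 1.5688 * 1.15 = 1.8041
exp(-1.8041) = 0.1646
M(t) = 1 - 0.1646
M(t) = 0.8354

0.8354


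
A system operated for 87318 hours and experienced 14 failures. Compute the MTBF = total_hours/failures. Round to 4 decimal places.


total_hours = 87318
failures = 14
MTBF = 87318 / 14
MTBF = 6237.0

6237.0


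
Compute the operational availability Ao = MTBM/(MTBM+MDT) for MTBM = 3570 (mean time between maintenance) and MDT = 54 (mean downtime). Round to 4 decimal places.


MTBM = 3570
MDT = 54
MTBM + MDT = 3624
Ao = 3570 / 3624
Ao = 0.9851

0.9851


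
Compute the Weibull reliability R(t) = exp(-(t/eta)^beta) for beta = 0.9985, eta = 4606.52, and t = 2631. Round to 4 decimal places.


beta = 0.9985, eta = 4606.52, t = 2631
t/eta = 2631 / 4606.52 = 0.5711
(t/eta)^beta = 0.5711^0.9985 = 0.5716
R(t) = exp(-0.5716)
R(t) = 0.5646

0.5646


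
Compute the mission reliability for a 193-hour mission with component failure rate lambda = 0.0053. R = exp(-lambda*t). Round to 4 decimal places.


lambda = 0.0053
mission_time = 193
lambda * t = 0.0053 * 193 = 1.0229
R = exp(-1.0229)
R = 0.3596

0.3596


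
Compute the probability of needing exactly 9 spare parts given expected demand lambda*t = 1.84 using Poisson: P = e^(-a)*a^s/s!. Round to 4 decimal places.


a = 1.84, s = 9
e^(-a) = e^(-1.84) = 0.1588
a^s = 1.84^9 = 241.7466
s! = 362880
P = 0.1588 * 241.7466 / 362880
P = 0.0001

0.0001


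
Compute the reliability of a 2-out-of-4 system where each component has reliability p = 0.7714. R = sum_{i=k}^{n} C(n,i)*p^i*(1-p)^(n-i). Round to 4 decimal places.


k = 2, n = 4, p = 0.7714
i=2: C(4,2)=6 * 0.7714^2 * 0.2286^2 = 0.1866
i=3: C(4,3)=4 * 0.7714^3 * 0.2286^1 = 0.4197
i=4: C(4,4)=1 * 0.7714^4 * 0.2286^0 = 0.3541
R = sum of terms = 0.9604

0.9604


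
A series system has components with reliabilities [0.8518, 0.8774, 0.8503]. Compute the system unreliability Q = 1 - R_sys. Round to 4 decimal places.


Components: [0.8518, 0.8774, 0.8503]
After component 1: product = 0.8518
After component 2: product = 0.7474
After component 3: product = 0.6355
R_sys = 0.6355
Q = 1 - 0.6355 = 0.3645

0.3645


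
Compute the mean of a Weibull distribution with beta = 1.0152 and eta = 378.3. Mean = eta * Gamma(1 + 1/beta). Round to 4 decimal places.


beta = 1.0152, eta = 378.3
1/beta = 0.985
1 + 1/beta = 1.985
Gamma(1.985) = 0.9938
Mean = 378.3 * 0.9938
Mean = 375.9401

375.9401


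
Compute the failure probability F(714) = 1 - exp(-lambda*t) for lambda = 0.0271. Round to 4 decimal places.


lambda = 0.0271, t = 714
lambda * t = 19.3494
exp(-19.3494) = 0.0
F(t) = 1 - 0.0
F(t) = 1.0

1.0


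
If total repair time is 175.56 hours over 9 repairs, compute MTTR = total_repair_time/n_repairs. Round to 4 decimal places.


total_repair_time = 175.56
n_repairs = 9
MTTR = 175.56 / 9
MTTR = 19.5067

19.5067


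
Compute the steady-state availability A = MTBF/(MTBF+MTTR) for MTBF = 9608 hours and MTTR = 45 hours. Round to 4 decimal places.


MTBF = 9608
MTTR = 45
MTBF + MTTR = 9653
A = 9608 / 9653
A = 0.9953

0.9953


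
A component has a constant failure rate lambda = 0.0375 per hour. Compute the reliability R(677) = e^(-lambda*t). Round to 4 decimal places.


lambda = 0.0375
t = 677
lambda * t = 25.3875
R(t) = e^(-25.3875)
R(t) = 0.0

0.0


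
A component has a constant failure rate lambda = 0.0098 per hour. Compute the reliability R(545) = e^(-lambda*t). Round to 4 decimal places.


lambda = 0.0098
t = 545
lambda * t = 5.341
R(t) = e^(-5.341)
R(t) = 0.0048

0.0048


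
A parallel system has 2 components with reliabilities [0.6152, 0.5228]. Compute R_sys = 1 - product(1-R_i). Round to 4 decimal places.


Components: [0.6152, 0.5228]
(1 - 0.6152) = 0.3848, running product = 0.3848
(1 - 0.5228) = 0.4772, running product = 0.1836
Product of (1-R_i) = 0.1836
R_sys = 1 - 0.1836 = 0.8164

0.8164


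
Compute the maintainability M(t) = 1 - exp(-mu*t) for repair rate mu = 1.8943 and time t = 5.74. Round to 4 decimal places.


mu = 1.8943, t = 5.74
mu * t = 1.8943 * 5.74 = 10.8733
exp(-10.8733) = 0.0
M(t) = 1 - 0.0
M(t) = 1.0

1.0


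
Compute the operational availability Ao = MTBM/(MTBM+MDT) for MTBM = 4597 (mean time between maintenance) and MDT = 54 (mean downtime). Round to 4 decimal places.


MTBM = 4597
MDT = 54
MTBM + MDT = 4651
Ao = 4597 / 4651
Ao = 0.9884

0.9884


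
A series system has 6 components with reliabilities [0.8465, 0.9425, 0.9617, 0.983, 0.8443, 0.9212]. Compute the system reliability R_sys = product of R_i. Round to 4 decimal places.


Components: [0.8465, 0.9425, 0.9617, 0.983, 0.8443, 0.9212]
After component 1 (R=0.8465): product = 0.8465
After component 2 (R=0.9425): product = 0.7978
After component 3 (R=0.9617): product = 0.7673
After component 4 (R=0.983): product = 0.7542
After component 5 (R=0.8443): product = 0.6368
After component 6 (R=0.9212): product = 0.5866
R_sys = 0.5866

0.5866


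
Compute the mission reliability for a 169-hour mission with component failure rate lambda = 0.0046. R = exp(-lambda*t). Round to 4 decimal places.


lambda = 0.0046
mission_time = 169
lambda * t = 0.0046 * 169 = 0.7774
R = exp(-0.7774)
R = 0.4596

0.4596


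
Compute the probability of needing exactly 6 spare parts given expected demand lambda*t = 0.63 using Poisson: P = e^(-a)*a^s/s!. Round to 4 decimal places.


a = 0.63, s = 6
e^(-a) = e^(-0.63) = 0.5326
a^s = 0.63^6 = 0.0625
s! = 720
P = 0.5326 * 0.0625 / 720
P = 0.0

0.0


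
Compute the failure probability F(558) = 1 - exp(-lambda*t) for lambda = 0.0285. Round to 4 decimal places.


lambda = 0.0285, t = 558
lambda * t = 15.903
exp(-15.903) = 0.0
F(t) = 1 - 0.0
F(t) = 1.0

1.0


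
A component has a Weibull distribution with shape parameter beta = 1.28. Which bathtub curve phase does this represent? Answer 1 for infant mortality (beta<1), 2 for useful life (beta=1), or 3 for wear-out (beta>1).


beta = 1.28
Compare beta to 1:
beta < 1 => infant mortality (phase 1)
beta = 1 => useful life (phase 2)
beta > 1 => wear-out (phase 3)
Since beta = 1.28, this is wear-out (increasing failure rate)
Phase = 3

3


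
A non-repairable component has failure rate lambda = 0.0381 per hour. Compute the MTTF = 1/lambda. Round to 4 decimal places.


lambda = 0.0381
MTTF = 1 / 0.0381
MTTF = 26.2467

26.2467


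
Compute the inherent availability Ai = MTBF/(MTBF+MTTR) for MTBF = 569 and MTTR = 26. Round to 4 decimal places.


MTBF = 569
MTTR = 26
MTBF + MTTR = 595
Ai = 569 / 595
Ai = 0.9563

0.9563


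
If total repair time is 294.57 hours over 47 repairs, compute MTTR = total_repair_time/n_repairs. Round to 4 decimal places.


total_repair_time = 294.57
n_repairs = 47
MTTR = 294.57 / 47
MTTR = 6.2674

6.2674


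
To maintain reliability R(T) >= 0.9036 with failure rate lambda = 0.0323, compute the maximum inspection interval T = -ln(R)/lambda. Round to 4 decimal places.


R_target = 0.9036
lambda = 0.0323
-ln(0.9036) = 0.1014
T = 0.1014 / 0.0323
T = 3.1383

3.1383


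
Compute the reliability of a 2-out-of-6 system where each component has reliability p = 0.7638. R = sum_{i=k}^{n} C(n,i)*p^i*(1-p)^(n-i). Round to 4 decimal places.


k = 2, n = 6, p = 0.7638
i=2: C(6,2)=15 * 0.7638^2 * 0.2362^4 = 0.0272
i=3: C(6,3)=20 * 0.7638^3 * 0.2362^3 = 0.1174
i=4: C(6,4)=15 * 0.7638^4 * 0.2362^2 = 0.2848
i=5: C(6,5)=6 * 0.7638^5 * 0.2362^1 = 0.3684
i=6: C(6,6)=1 * 0.7638^6 * 0.2362^0 = 0.1986
R = sum of terms = 0.9965

0.9965


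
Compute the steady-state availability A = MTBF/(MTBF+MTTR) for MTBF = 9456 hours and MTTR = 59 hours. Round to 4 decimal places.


MTBF = 9456
MTTR = 59
MTBF + MTTR = 9515
A = 9456 / 9515
A = 0.9938

0.9938


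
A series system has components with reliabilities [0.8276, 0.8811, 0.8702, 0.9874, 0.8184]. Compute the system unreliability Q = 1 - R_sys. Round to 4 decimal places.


Components: [0.8276, 0.8811, 0.8702, 0.9874, 0.8184]
After component 1: product = 0.8276
After component 2: product = 0.7292
After component 3: product = 0.6345
After component 4: product = 0.6266
After component 5: product = 0.5128
R_sys = 0.5128
Q = 1 - 0.5128 = 0.4872

0.4872


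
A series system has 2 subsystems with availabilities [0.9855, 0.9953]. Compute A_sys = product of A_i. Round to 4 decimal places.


Subsystems: [0.9855, 0.9953]
After subsystem 1 (A=0.9855): product = 0.9855
After subsystem 2 (A=0.9953): product = 0.9809
A_sys = 0.9809

0.9809


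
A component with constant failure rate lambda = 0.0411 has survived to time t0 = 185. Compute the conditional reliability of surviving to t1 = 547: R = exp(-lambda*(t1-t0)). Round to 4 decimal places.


lambda = 0.0411
t0 = 185, t1 = 547
t1 - t0 = 362
lambda * (t1-t0) = 0.0411 * 362 = 14.8782
R = exp(-14.8782)
R = 0.0

0.0


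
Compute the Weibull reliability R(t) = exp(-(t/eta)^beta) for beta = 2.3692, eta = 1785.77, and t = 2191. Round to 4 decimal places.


beta = 2.3692, eta = 1785.77, t = 2191
t/eta = 2191 / 1785.77 = 1.2269
(t/eta)^beta = 1.2269^2.3692 = 1.6234
R(t) = exp(-1.6234)
R(t) = 0.1972

0.1972


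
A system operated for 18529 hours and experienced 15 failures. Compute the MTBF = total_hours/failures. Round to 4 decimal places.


total_hours = 18529
failures = 15
MTBF = 18529 / 15
MTBF = 1235.2667

1235.2667


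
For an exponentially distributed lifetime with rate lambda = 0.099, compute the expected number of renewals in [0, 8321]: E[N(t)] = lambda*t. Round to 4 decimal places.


lambda = 0.099
t = 8321
E[N(t)] = lambda * t
E[N(t)] = 0.099 * 8321
E[N(t)] = 823.779

823.779


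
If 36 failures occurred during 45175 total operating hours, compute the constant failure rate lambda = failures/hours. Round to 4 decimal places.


failures = 36
total_hours = 45175
lambda = 36 / 45175
lambda = 0.0008

0.0008


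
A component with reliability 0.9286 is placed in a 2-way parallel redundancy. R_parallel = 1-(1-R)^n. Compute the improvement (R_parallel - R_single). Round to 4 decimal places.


R_single = 0.9286, n = 2
1 - R_single = 0.0714
(1 - R_single)^n = 0.0714^2 = 0.0051
R_parallel = 1 - 0.0051 = 0.9949
Improvement = 0.9949 - 0.9286
Improvement = 0.0663

0.0663


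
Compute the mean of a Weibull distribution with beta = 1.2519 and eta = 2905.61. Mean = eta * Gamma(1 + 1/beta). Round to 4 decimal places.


beta = 1.2519, eta = 2905.61
1/beta = 0.7988
1 + 1/beta = 1.7988
Gamma(1.7988) = 0.9311
Mean = 2905.61 * 0.9311
Mean = 2705.3032

2705.3032


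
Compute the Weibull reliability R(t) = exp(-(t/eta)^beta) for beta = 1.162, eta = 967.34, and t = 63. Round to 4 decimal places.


beta = 1.162, eta = 967.34, t = 63
t/eta = 63 / 967.34 = 0.0651
(t/eta)^beta = 0.0651^1.162 = 0.0418
R(t) = exp(-0.0418)
R(t) = 0.959

0.959


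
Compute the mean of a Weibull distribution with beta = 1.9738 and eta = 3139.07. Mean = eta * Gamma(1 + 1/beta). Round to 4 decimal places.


beta = 1.9738, eta = 3139.07
1/beta = 0.5066
1 + 1/beta = 1.5066
Gamma(1.5066) = 0.8865
Mean = 3139.07 * 0.8865
Mean = 2782.6593

2782.6593


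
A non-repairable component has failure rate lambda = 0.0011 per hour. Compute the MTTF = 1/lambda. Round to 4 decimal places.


lambda = 0.0011
MTTF = 1 / 0.0011
MTTF = 909.0909

909.0909


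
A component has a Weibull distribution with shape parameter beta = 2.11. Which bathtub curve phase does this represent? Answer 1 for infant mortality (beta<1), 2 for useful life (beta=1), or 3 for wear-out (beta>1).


beta = 2.11
Compare beta to 1:
beta < 1 => infant mortality (phase 1)
beta = 1 => useful life (phase 2)
beta > 1 => wear-out (phase 3)
Since beta = 2.11, this is wear-out (increasing failure rate)
Phase = 3

3


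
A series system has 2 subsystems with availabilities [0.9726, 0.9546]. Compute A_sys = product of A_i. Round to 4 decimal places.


Subsystems: [0.9726, 0.9546]
After subsystem 1 (A=0.9726): product = 0.9726
After subsystem 2 (A=0.9546): product = 0.9284
A_sys = 0.9284

0.9284


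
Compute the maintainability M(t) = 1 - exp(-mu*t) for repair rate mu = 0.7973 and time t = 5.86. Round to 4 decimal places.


mu = 0.7973, t = 5.86
mu * t = 0.7973 * 5.86 = 4.6722
exp(-4.6722) = 0.0094
M(t) = 1 - 0.0094
M(t) = 0.9906

0.9906


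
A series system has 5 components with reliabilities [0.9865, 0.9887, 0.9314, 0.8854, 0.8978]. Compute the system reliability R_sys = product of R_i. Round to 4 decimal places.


Components: [0.9865, 0.9887, 0.9314, 0.8854, 0.8978]
After component 1 (R=0.9865): product = 0.9865
After component 2 (R=0.9887): product = 0.9754
After component 3 (R=0.9314): product = 0.9084
After component 4 (R=0.8854): product = 0.8043
After component 5 (R=0.8978): product = 0.7221
R_sys = 0.7221

0.7221


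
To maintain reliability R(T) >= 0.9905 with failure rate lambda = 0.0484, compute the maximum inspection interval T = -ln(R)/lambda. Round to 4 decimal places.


R_target = 0.9905
lambda = 0.0484
-ln(0.9905) = 0.0095
T = 0.0095 / 0.0484
T = 0.1972

0.1972


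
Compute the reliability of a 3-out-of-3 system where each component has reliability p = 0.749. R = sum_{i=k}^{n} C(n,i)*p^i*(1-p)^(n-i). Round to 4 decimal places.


k = 3, n = 3, p = 0.749
i=3: C(3,3)=1 * 0.749^3 * 0.251^0 = 0.4202
R = sum of terms = 0.4202

0.4202


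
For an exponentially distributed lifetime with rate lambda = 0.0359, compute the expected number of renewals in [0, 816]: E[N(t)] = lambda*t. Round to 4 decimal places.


lambda = 0.0359
t = 816
E[N(t)] = lambda * t
E[N(t)] = 0.0359 * 816
E[N(t)] = 29.2944

29.2944


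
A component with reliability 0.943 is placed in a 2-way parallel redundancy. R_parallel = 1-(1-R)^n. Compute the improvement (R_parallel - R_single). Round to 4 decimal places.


R_single = 0.943, n = 2
1 - R_single = 0.057
(1 - R_single)^n = 0.057^2 = 0.0032
R_parallel = 1 - 0.0032 = 0.9968
Improvement = 0.9968 - 0.943
Improvement = 0.0538

0.0538


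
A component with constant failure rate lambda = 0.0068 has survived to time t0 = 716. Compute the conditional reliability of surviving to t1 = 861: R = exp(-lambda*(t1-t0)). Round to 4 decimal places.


lambda = 0.0068
t0 = 716, t1 = 861
t1 - t0 = 145
lambda * (t1-t0) = 0.0068 * 145 = 0.986
R = exp(-0.986)
R = 0.3731

0.3731


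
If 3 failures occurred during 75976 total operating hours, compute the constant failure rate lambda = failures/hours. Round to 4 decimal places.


failures = 3
total_hours = 75976
lambda = 3 / 75976
lambda = 0.0

0.0


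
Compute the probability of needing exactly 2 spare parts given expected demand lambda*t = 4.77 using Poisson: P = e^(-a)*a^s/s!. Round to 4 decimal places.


a = 4.77, s = 2
e^(-a) = e^(-4.77) = 0.0085
a^s = 4.77^2 = 22.7529
s! = 2
P = 0.0085 * 22.7529 / 2
P = 0.0965

0.0965


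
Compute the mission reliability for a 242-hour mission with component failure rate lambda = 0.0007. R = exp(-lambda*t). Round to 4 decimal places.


lambda = 0.0007
mission_time = 242
lambda * t = 0.0007 * 242 = 0.1694
R = exp(-0.1694)
R = 0.8442

0.8442


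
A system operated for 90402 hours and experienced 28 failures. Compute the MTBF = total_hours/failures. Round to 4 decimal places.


total_hours = 90402
failures = 28
MTBF = 90402 / 28
MTBF = 3228.6429

3228.6429


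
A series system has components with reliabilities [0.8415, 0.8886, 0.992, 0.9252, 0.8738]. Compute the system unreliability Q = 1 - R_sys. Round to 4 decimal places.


Components: [0.8415, 0.8886, 0.992, 0.9252, 0.8738]
After component 1: product = 0.8415
After component 2: product = 0.7478
After component 3: product = 0.7418
After component 4: product = 0.6863
After component 5: product = 0.5997
R_sys = 0.5997
Q = 1 - 0.5997 = 0.4003

0.4003


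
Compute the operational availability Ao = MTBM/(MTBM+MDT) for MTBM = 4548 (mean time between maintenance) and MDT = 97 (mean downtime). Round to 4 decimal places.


MTBM = 4548
MDT = 97
MTBM + MDT = 4645
Ao = 4548 / 4645
Ao = 0.9791

0.9791


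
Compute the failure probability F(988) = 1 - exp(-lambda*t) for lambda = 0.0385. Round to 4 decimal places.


lambda = 0.0385, t = 988
lambda * t = 38.038
exp(-38.038) = 0.0
F(t) = 1 - 0.0
F(t) = 1.0

1.0


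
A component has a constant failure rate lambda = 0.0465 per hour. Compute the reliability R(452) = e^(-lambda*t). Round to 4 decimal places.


lambda = 0.0465
t = 452
lambda * t = 21.018
R(t) = e^(-21.018)
R(t) = 0.0

0.0


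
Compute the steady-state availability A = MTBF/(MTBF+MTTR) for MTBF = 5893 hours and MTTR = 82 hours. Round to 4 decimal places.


MTBF = 5893
MTTR = 82
MTBF + MTTR = 5975
A = 5893 / 5975
A = 0.9863

0.9863


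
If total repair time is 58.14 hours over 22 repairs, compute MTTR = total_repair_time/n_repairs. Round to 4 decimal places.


total_repair_time = 58.14
n_repairs = 22
MTTR = 58.14 / 22
MTTR = 2.6427

2.6427


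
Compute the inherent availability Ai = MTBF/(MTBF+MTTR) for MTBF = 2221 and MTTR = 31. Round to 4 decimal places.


MTBF = 2221
MTTR = 31
MTBF + MTTR = 2252
Ai = 2221 / 2252
Ai = 0.9862

0.9862


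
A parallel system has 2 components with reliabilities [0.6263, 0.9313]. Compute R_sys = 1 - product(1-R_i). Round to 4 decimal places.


Components: [0.6263, 0.9313]
(1 - 0.6263) = 0.3737, running product = 0.3737
(1 - 0.9313) = 0.0687, running product = 0.0257
Product of (1-R_i) = 0.0257
R_sys = 1 - 0.0257 = 0.9743

0.9743


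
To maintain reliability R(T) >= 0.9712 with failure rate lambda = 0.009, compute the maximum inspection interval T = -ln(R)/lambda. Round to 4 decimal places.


R_target = 0.9712
lambda = 0.009
-ln(0.9712) = 0.0292
T = 0.0292 / 0.009
T = 3.247

3.247


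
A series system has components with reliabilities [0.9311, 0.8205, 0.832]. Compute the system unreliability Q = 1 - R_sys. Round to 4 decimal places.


Components: [0.9311, 0.8205, 0.832]
After component 1: product = 0.9311
After component 2: product = 0.764
After component 3: product = 0.6356
R_sys = 0.6356
Q = 1 - 0.6356 = 0.3644

0.3644


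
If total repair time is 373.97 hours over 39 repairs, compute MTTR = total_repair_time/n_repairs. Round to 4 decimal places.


total_repair_time = 373.97
n_repairs = 39
MTTR = 373.97 / 39
MTTR = 9.589

9.589


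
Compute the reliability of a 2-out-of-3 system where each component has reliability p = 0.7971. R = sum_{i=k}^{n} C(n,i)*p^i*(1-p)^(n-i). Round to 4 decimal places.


k = 2, n = 3, p = 0.7971
i=2: C(3,2)=3 * 0.7971^2 * 0.2029^1 = 0.3867
i=3: C(3,3)=1 * 0.7971^3 * 0.2029^0 = 0.5065
R = sum of terms = 0.8932

0.8932


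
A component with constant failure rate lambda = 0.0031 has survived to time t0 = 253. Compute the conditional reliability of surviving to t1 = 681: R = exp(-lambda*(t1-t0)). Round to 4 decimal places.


lambda = 0.0031
t0 = 253, t1 = 681
t1 - t0 = 428
lambda * (t1-t0) = 0.0031 * 428 = 1.3268
R = exp(-1.3268)
R = 0.2653

0.2653


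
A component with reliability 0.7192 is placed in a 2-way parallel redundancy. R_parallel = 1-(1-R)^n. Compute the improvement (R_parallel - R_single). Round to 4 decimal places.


R_single = 0.7192, n = 2
1 - R_single = 0.2808
(1 - R_single)^n = 0.2808^2 = 0.0788
R_parallel = 1 - 0.0788 = 0.9212
Improvement = 0.9212 - 0.7192
Improvement = 0.202

0.202


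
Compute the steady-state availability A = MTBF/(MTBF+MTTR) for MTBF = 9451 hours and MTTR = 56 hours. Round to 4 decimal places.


MTBF = 9451
MTTR = 56
MTBF + MTTR = 9507
A = 9451 / 9507
A = 0.9941

0.9941


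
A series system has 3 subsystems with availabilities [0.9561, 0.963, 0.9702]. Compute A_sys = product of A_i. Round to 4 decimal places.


Subsystems: [0.9561, 0.963, 0.9702]
After subsystem 1 (A=0.9561): product = 0.9561
After subsystem 2 (A=0.963): product = 0.9207
After subsystem 3 (A=0.9702): product = 0.8933
A_sys = 0.8933

0.8933


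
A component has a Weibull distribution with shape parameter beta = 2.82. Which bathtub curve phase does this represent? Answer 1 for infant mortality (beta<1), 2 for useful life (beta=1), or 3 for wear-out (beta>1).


beta = 2.82
Compare beta to 1:
beta < 1 => infant mortality (phase 1)
beta = 1 => useful life (phase 2)
beta > 1 => wear-out (phase 3)
Since beta = 2.82, this is wear-out (increasing failure rate)
Phase = 3

3


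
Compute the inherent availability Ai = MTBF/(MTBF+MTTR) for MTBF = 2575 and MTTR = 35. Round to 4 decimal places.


MTBF = 2575
MTTR = 35
MTBF + MTTR = 2610
Ai = 2575 / 2610
Ai = 0.9866

0.9866


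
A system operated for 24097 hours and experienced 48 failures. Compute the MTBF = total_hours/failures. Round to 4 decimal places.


total_hours = 24097
failures = 48
MTBF = 24097 / 48
MTBF = 502.0208

502.0208


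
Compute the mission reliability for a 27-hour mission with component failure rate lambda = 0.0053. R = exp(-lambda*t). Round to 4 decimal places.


lambda = 0.0053
mission_time = 27
lambda * t = 0.0053 * 27 = 0.1431
R = exp(-0.1431)
R = 0.8667

0.8667


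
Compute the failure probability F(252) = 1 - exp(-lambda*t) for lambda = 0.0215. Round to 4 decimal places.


lambda = 0.0215, t = 252
lambda * t = 5.418
exp(-5.418) = 0.0044
F(t) = 1 - 0.0044
F(t) = 0.9956

0.9956


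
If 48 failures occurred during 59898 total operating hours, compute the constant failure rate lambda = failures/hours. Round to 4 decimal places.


failures = 48
total_hours = 59898
lambda = 48 / 59898
lambda = 0.0008

0.0008


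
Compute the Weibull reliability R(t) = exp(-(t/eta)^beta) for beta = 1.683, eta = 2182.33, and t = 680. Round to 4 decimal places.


beta = 1.683, eta = 2182.33, t = 680
t/eta = 680 / 2182.33 = 0.3116
(t/eta)^beta = 0.3116^1.683 = 0.1405
R(t) = exp(-0.1405)
R(t) = 0.8689

0.8689


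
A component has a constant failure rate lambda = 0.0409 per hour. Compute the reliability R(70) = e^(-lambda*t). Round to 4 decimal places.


lambda = 0.0409
t = 70
lambda * t = 2.863
R(t) = e^(-2.863)
R(t) = 0.0571

0.0571


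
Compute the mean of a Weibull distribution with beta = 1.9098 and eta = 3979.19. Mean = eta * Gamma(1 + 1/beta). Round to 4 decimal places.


beta = 1.9098, eta = 3979.19
1/beta = 0.5236
1 + 1/beta = 1.5236
Gamma(1.5236) = 0.8872
Mean = 3979.19 * 0.8872
Mean = 3530.4192

3530.4192


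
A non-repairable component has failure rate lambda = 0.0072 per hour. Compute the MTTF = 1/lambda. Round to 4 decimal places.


lambda = 0.0072
MTTF = 1 / 0.0072
MTTF = 138.8889

138.8889


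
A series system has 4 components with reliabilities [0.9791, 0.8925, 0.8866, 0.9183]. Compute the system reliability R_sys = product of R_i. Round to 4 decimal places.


Components: [0.9791, 0.8925, 0.8866, 0.9183]
After component 1 (R=0.9791): product = 0.9791
After component 2 (R=0.8925): product = 0.8738
After component 3 (R=0.8866): product = 0.7748
After component 4 (R=0.9183): product = 0.7115
R_sys = 0.7115

0.7115


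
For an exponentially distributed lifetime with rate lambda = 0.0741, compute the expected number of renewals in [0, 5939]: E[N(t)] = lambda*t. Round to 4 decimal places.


lambda = 0.0741
t = 5939
E[N(t)] = lambda * t
E[N(t)] = 0.0741 * 5939
E[N(t)] = 440.0799

440.0799


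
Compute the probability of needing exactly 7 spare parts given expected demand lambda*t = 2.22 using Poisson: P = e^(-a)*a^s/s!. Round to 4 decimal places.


a = 2.22, s = 7
e^(-a) = e^(-2.22) = 0.1086
a^s = 2.22^7 = 265.7485
s! = 5040
P = 0.1086 * 265.7485 / 5040
P = 0.0057

0.0057


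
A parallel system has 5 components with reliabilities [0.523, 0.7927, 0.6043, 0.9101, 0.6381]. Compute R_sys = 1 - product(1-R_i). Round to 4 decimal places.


Components: [0.523, 0.7927, 0.6043, 0.9101, 0.6381]
(1 - 0.523) = 0.477, running product = 0.477
(1 - 0.7927) = 0.2073, running product = 0.0989
(1 - 0.6043) = 0.3957, running product = 0.0391
(1 - 0.9101) = 0.0899, running product = 0.0035
(1 - 0.6381) = 0.3619, running product = 0.0013
Product of (1-R_i) = 0.0013
R_sys = 1 - 0.0013 = 0.9987

0.9987


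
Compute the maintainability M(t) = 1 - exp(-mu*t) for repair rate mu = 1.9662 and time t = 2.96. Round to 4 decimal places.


mu = 1.9662, t = 2.96
mu * t = 1.9662 * 2.96 = 5.82
exp(-5.82) = 0.003
M(t) = 1 - 0.003
M(t) = 0.997

0.997


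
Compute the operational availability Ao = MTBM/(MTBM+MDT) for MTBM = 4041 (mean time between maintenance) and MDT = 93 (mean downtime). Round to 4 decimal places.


MTBM = 4041
MDT = 93
MTBM + MDT = 4134
Ao = 4041 / 4134
Ao = 0.9775

0.9775


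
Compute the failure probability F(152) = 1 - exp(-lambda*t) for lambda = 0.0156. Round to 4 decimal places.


lambda = 0.0156, t = 152
lambda * t = 2.3712
exp(-2.3712) = 0.0934
F(t) = 1 - 0.0934
F(t) = 0.9066

0.9066


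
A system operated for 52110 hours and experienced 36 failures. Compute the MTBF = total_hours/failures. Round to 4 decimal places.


total_hours = 52110
failures = 36
MTBF = 52110 / 36
MTBF = 1447.5

1447.5


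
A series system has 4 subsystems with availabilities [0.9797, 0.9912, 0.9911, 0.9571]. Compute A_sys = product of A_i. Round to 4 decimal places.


Subsystems: [0.9797, 0.9912, 0.9911, 0.9571]
After subsystem 1 (A=0.9797): product = 0.9797
After subsystem 2 (A=0.9912): product = 0.9711
After subsystem 3 (A=0.9911): product = 0.9624
After subsystem 4 (A=0.9571): product = 0.9211
A_sys = 0.9211

0.9211


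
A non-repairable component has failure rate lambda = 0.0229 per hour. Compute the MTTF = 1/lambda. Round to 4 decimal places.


lambda = 0.0229
MTTF = 1 / 0.0229
MTTF = 43.6681

43.6681


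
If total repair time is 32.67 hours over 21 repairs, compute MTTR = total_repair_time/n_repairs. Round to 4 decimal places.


total_repair_time = 32.67
n_repairs = 21
MTTR = 32.67 / 21
MTTR = 1.5557

1.5557


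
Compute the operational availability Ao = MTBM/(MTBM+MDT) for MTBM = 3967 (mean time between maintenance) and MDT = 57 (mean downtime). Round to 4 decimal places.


MTBM = 3967
MDT = 57
MTBM + MDT = 4024
Ao = 3967 / 4024
Ao = 0.9858

0.9858


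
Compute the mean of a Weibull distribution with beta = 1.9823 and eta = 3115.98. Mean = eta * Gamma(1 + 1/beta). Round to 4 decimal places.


beta = 1.9823, eta = 3115.98
1/beta = 0.5045
1 + 1/beta = 1.5045
Gamma(1.5045) = 0.8864
Mean = 3115.98 * 0.8864
Mean = 2761.941

2761.941


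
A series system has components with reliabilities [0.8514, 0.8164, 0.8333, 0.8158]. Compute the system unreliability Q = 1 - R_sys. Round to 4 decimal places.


Components: [0.8514, 0.8164, 0.8333, 0.8158]
After component 1: product = 0.8514
After component 2: product = 0.6951
After component 3: product = 0.5792
After component 4: product = 0.4725
R_sys = 0.4725
Q = 1 - 0.4725 = 0.5275

0.5275


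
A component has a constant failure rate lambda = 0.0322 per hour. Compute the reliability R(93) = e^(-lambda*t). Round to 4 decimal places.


lambda = 0.0322
t = 93
lambda * t = 2.9946
R(t) = e^(-2.9946)
R(t) = 0.0501

0.0501


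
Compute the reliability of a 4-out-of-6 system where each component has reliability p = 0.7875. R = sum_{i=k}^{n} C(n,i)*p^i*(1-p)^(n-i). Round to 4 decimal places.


k = 4, n = 6, p = 0.7875
i=4: C(6,4)=15 * 0.7875^4 * 0.2125^2 = 0.2605
i=5: C(6,5)=6 * 0.7875^5 * 0.2125^1 = 0.3862
i=6: C(6,6)=1 * 0.7875^6 * 0.2125^0 = 0.2385
R = sum of terms = 0.8852

0.8852


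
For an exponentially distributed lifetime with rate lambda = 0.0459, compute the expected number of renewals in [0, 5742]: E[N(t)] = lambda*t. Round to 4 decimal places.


lambda = 0.0459
t = 5742
E[N(t)] = lambda * t
E[N(t)] = 0.0459 * 5742
E[N(t)] = 263.5578

263.5578


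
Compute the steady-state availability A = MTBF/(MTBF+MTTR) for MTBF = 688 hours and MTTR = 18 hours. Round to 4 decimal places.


MTBF = 688
MTTR = 18
MTBF + MTTR = 706
A = 688 / 706
A = 0.9745

0.9745


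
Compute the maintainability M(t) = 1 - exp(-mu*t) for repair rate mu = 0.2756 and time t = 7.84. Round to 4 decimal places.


mu = 0.2756, t = 7.84
mu * t = 0.2756 * 7.84 = 2.1607
exp(-2.1607) = 0.1152
M(t) = 1 - 0.1152
M(t) = 0.8848

0.8848


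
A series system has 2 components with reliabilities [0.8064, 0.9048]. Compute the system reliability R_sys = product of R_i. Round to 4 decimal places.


Components: [0.8064, 0.9048]
After component 1 (R=0.8064): product = 0.8064
After component 2 (R=0.9048): product = 0.7296
R_sys = 0.7296

0.7296


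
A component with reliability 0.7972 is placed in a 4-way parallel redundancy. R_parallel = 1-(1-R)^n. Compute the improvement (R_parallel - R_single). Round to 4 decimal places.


R_single = 0.7972, n = 4
1 - R_single = 0.2028
(1 - R_single)^n = 0.2028^4 = 0.0017
R_parallel = 1 - 0.0017 = 0.9983
Improvement = 0.9983 - 0.7972
Improvement = 0.2011

0.2011


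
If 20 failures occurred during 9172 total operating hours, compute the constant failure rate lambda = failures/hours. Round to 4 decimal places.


failures = 20
total_hours = 9172
lambda = 20 / 9172
lambda = 0.0022

0.0022


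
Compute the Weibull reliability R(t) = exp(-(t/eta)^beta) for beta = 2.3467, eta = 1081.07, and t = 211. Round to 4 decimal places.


beta = 2.3467, eta = 1081.07, t = 211
t/eta = 211 / 1081.07 = 0.1952
(t/eta)^beta = 0.1952^2.3467 = 0.0216
R(t) = exp(-0.0216)
R(t) = 0.9786

0.9786


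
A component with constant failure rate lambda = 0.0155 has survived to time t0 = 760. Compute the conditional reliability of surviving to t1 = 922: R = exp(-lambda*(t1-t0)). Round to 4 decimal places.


lambda = 0.0155
t0 = 760, t1 = 922
t1 - t0 = 162
lambda * (t1-t0) = 0.0155 * 162 = 2.511
R = exp(-2.511)
R = 0.0812

0.0812


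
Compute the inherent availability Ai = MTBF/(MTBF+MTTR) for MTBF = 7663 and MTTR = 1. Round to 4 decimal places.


MTBF = 7663
MTTR = 1
MTBF + MTTR = 7664
Ai = 7663 / 7664
Ai = 0.9999

0.9999


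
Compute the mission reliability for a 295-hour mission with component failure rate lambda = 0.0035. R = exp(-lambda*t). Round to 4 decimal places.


lambda = 0.0035
mission_time = 295
lambda * t = 0.0035 * 295 = 1.0325
R = exp(-1.0325)
R = 0.3561

0.3561


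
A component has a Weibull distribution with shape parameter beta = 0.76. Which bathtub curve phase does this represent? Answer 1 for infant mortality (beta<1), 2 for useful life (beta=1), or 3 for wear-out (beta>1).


beta = 0.76
Compare beta to 1:
beta < 1 => infant mortality (phase 1)
beta = 1 => useful life (phase 2)
beta > 1 => wear-out (phase 3)
Since beta = 0.76, this is infant mortality (decreasing failure rate)
Phase = 1

1


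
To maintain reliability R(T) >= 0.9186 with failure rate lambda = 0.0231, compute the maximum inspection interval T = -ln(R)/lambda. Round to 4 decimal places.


R_target = 0.9186
lambda = 0.0231
-ln(0.9186) = 0.0849
T = 0.0849 / 0.0231
T = 3.6755

3.6755


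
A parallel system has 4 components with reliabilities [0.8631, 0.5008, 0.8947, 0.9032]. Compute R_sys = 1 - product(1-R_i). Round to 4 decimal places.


Components: [0.8631, 0.5008, 0.8947, 0.9032]
(1 - 0.8631) = 0.1369, running product = 0.1369
(1 - 0.5008) = 0.4992, running product = 0.0683
(1 - 0.8947) = 0.1053, running product = 0.0072
(1 - 0.9032) = 0.0968, running product = 0.0007
Product of (1-R_i) = 0.0007
R_sys = 1 - 0.0007 = 0.9993

0.9993


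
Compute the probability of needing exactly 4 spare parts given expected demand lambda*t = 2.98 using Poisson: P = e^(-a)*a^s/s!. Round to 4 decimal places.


a = 2.98, s = 4
e^(-a) = e^(-2.98) = 0.0508
a^s = 2.98^4 = 78.8615
s! = 24
P = 0.0508 * 78.8615 / 24
P = 0.1669

0.1669


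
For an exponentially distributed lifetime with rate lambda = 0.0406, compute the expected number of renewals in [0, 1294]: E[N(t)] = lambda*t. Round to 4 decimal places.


lambda = 0.0406
t = 1294
E[N(t)] = lambda * t
E[N(t)] = 0.0406 * 1294
E[N(t)] = 52.5364

52.5364


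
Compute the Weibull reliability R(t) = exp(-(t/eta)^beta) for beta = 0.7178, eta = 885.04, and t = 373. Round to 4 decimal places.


beta = 0.7178, eta = 885.04, t = 373
t/eta = 373 / 885.04 = 0.4214
(t/eta)^beta = 0.4214^0.7178 = 0.5378
R(t) = exp(-0.5378)
R(t) = 0.584

0.584


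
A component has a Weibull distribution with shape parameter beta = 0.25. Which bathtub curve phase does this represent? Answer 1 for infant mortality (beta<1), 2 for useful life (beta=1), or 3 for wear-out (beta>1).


beta = 0.25
Compare beta to 1:
beta < 1 => infant mortality (phase 1)
beta = 1 => useful life (phase 2)
beta > 1 => wear-out (phase 3)
Since beta = 0.25, this is infant mortality (decreasing failure rate)
Phase = 1

1


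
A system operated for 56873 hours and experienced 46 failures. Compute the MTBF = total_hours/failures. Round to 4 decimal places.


total_hours = 56873
failures = 46
MTBF = 56873 / 46
MTBF = 1236.3696

1236.3696


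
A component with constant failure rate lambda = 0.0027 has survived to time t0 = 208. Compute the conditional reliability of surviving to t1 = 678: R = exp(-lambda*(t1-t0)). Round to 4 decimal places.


lambda = 0.0027
t0 = 208, t1 = 678
t1 - t0 = 470
lambda * (t1-t0) = 0.0027 * 470 = 1.269
R = exp(-1.269)
R = 0.2811

0.2811


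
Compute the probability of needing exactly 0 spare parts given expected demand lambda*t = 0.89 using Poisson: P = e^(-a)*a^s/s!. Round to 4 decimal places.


a = 0.89, s = 0
e^(-a) = e^(-0.89) = 0.4107
a^s = 0.89^0 = 1.0
s! = 1
P = 0.4107 * 1.0 / 1
P = 0.4107

0.4107


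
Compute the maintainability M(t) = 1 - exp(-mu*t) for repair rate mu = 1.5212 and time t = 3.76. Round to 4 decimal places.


mu = 1.5212, t = 3.76
mu * t = 1.5212 * 3.76 = 5.7197
exp(-5.7197) = 0.0033
M(t) = 1 - 0.0033
M(t) = 0.9967

0.9967


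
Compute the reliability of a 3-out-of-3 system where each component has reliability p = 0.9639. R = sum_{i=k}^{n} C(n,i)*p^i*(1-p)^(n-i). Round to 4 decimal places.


k = 3, n = 3, p = 0.9639
i=3: C(3,3)=1 * 0.9639^3 * 0.0361^0 = 0.8956
R = sum of terms = 0.8956

0.8956


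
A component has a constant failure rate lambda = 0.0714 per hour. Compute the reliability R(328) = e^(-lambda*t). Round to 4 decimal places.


lambda = 0.0714
t = 328
lambda * t = 23.4192
R(t) = e^(-23.4192)
R(t) = 0.0

0.0


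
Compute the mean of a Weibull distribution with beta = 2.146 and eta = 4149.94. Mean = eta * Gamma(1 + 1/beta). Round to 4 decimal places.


beta = 2.146, eta = 4149.94
1/beta = 0.466
1 + 1/beta = 1.466
Gamma(1.466) = 0.8856
Mean = 4149.94 * 0.8856
Mean = 3675.2337

3675.2337


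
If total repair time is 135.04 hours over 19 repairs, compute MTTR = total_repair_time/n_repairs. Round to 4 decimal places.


total_repair_time = 135.04
n_repairs = 19
MTTR = 135.04 / 19
MTTR = 7.1074

7.1074


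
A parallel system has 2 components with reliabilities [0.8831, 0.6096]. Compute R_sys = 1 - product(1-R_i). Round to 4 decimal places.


Components: [0.8831, 0.6096]
(1 - 0.8831) = 0.1169, running product = 0.1169
(1 - 0.6096) = 0.3904, running product = 0.0456
Product of (1-R_i) = 0.0456
R_sys = 1 - 0.0456 = 0.9544

0.9544


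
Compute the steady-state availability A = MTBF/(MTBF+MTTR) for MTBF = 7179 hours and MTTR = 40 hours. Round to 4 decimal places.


MTBF = 7179
MTTR = 40
MTBF + MTTR = 7219
A = 7179 / 7219
A = 0.9945

0.9945


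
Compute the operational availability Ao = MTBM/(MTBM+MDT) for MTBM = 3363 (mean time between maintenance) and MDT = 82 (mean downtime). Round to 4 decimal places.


MTBM = 3363
MDT = 82
MTBM + MDT = 3445
Ao = 3363 / 3445
Ao = 0.9762

0.9762


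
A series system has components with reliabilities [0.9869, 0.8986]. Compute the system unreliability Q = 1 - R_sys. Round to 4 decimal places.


Components: [0.9869, 0.8986]
After component 1: product = 0.9869
After component 2: product = 0.8868
R_sys = 0.8868
Q = 1 - 0.8868 = 0.1132

0.1132


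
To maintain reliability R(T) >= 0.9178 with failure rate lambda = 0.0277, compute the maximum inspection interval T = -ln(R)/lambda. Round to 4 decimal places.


R_target = 0.9178
lambda = 0.0277
-ln(0.9178) = 0.0858
T = 0.0858 / 0.0277
T = 3.0966

3.0966


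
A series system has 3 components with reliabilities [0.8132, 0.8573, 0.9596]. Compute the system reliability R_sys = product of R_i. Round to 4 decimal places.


Components: [0.8132, 0.8573, 0.9596]
After component 1 (R=0.8132): product = 0.8132
After component 2 (R=0.8573): product = 0.6972
After component 3 (R=0.9596): product = 0.669
R_sys = 0.669

0.669


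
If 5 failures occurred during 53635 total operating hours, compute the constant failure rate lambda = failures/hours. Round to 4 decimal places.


failures = 5
total_hours = 53635
lambda = 5 / 53635
lambda = 0.0001

0.0001


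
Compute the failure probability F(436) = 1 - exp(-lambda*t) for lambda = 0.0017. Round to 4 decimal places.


lambda = 0.0017, t = 436
lambda * t = 0.7412
exp(-0.7412) = 0.4765
F(t) = 1 - 0.4765
F(t) = 0.5235

0.5235


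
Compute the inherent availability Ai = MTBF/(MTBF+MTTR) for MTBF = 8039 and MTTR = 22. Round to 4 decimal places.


MTBF = 8039
MTTR = 22
MTBF + MTTR = 8061
Ai = 8039 / 8061
Ai = 0.9973

0.9973


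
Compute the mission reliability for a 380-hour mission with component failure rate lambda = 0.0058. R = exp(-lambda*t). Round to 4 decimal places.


lambda = 0.0058
mission_time = 380
lambda * t = 0.0058 * 380 = 2.204
R = exp(-2.204)
R = 0.1104

0.1104


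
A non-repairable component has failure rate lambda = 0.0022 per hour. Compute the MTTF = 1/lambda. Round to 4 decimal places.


lambda = 0.0022
MTTF = 1 / 0.0022
MTTF = 454.5455

454.5455


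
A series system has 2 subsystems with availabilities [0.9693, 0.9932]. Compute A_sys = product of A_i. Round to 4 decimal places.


Subsystems: [0.9693, 0.9932]
After subsystem 1 (A=0.9693): product = 0.9693
After subsystem 2 (A=0.9932): product = 0.9627
A_sys = 0.9627

0.9627


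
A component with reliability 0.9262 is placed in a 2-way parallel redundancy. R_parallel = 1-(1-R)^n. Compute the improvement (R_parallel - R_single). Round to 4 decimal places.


R_single = 0.9262, n = 2
1 - R_single = 0.0738
(1 - R_single)^n = 0.0738^2 = 0.0054
R_parallel = 1 - 0.0054 = 0.9946
Improvement = 0.9946 - 0.9262
Improvement = 0.0684

0.0684


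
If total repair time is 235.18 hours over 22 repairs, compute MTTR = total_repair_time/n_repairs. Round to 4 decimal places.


total_repair_time = 235.18
n_repairs = 22
MTTR = 235.18 / 22
MTTR = 10.69

10.69


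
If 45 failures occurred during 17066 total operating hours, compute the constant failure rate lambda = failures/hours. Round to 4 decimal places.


failures = 45
total_hours = 17066
lambda = 45 / 17066
lambda = 0.0026

0.0026


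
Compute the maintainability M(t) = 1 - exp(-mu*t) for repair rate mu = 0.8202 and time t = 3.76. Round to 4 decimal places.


mu = 0.8202, t = 3.76
mu * t = 0.8202 * 3.76 = 3.084
exp(-3.084) = 0.0458
M(t) = 1 - 0.0458
M(t) = 0.9542

0.9542


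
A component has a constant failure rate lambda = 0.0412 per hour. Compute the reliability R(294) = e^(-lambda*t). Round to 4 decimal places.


lambda = 0.0412
t = 294
lambda * t = 12.1128
R(t) = e^(-12.1128)
R(t) = 0.0

0.0


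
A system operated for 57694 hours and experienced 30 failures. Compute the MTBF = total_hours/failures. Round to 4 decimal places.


total_hours = 57694
failures = 30
MTBF = 57694 / 30
MTBF = 1923.1333

1923.1333


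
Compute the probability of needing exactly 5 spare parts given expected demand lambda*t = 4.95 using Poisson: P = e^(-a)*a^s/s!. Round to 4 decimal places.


a = 4.95, s = 5
e^(-a) = e^(-4.95) = 0.0071
a^s = 4.95^5 = 2971.8439
s! = 120
P = 0.0071 * 2971.8439 / 120
P = 0.1754

0.1754


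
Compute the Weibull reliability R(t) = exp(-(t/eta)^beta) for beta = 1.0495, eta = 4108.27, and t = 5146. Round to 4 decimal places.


beta = 1.0495, eta = 4108.27, t = 5146
t/eta = 5146 / 4108.27 = 1.2526
(t/eta)^beta = 1.2526^1.0495 = 1.2666
R(t) = exp(-1.2666)
R(t) = 0.2818

0.2818
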